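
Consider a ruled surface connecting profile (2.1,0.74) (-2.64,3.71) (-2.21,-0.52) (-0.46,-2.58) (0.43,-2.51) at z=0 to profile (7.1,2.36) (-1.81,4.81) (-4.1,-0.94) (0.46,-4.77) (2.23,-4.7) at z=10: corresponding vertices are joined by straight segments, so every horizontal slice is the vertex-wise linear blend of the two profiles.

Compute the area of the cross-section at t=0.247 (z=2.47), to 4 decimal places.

Cross-section at t=0.247: each vertex is (1-t)·p0[i] + t·p1[i].
  v1: (1-0.247)·(2.1,0.74) + 0.247·(7.1,2.36) = (3.3350,1.1401)
  v2: (1-0.247)·(-2.64,3.71) + 0.247·(-1.81,4.81) = (-2.4350,3.9817)
  v3: (1-0.247)·(-2.21,-0.52) + 0.247·(-4.1,-0.94) = (-2.6768,-0.6237)
  v4: (1-0.247)·(-0.46,-2.58) + 0.247·(0.46,-4.77) = (-0.2328,-3.1209)
  v5: (1-0.247)·(0.43,-2.51) + 0.247·(2.23,-4.7) = (0.8746,-3.0509)
Shoelace sum Σ(x_i·y_{i+1} − x_{i+1}·y_i):
  i=1: 3.3350·3.9817 − -2.4350·1.1401 = +16.0552 (running +16.0552)
  i=2: -2.4350·-0.6237 − -2.6768·3.9817 = +12.1771 (running +28.2323)
  i=3: -2.6768·-3.1209 − -0.2328·-0.6237 = +8.2090 (running +36.4414)
  i=4: -0.2328·-3.0509 − 0.8746·-3.1209 = +3.4397 (running +39.8811)
  i=5: 0.8746·1.1401 − 3.3350·-3.0509 = +11.1720 (running +51.0531)
Area = |Σ|/2 = |51.0531|/2 = 25.5265

Area at t=0.247: 25.5265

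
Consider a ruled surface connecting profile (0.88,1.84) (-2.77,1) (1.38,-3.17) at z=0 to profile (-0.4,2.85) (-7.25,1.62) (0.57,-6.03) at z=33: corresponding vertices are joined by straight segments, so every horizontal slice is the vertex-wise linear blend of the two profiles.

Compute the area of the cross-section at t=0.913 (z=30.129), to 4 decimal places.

Area at t=0.913: 28.6272

Cross-section at t=0.913: each vertex is (1-t)·p0[i] + t·p1[i].
  v1: (1-0.913)·(0.88,1.84) + 0.913·(-0.4,2.85) = (-0.2886,2.7621)
  v2: (1-0.913)·(-2.77,1) + 0.913·(-7.25,1.62) = (-6.8602,1.5661)
  v3: (1-0.913)·(1.38,-3.17) + 0.913·(0.57,-6.03) = (0.6405,-5.7812)
Shoelace sum Σ(x_i·y_{i+1} − x_{i+1}·y_i):
  i=1: -0.2886·1.5661 − -6.8602·2.7621 = +18.4968 (running +18.4968)
  i=2: -6.8602·-5.7812 − 0.6405·1.5661 = +38.6573 (running +57.1541)
  i=3: 0.6405·2.7621 − -0.2886·-5.7812 = +0.1004 (running +57.2545)
Area = |Σ|/2 = |57.2545|/2 = 28.6272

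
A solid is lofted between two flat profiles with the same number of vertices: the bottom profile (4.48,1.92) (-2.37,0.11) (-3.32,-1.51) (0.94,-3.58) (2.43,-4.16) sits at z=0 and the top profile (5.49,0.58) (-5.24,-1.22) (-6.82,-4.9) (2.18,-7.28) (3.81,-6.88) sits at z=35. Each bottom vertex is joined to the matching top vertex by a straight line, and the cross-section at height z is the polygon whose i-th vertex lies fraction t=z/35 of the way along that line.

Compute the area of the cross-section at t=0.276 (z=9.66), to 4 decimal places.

Area at t=0.276: 33.7648

Cross-section at t=0.276: each vertex is (1-t)·p0[i] + t·p1[i].
  v1: (1-0.276)·(4.48,1.92) + 0.276·(5.49,0.58) = (4.7588,1.5502)
  v2: (1-0.276)·(-2.37,0.11) + 0.276·(-5.24,-1.22) = (-3.1621,-0.2571)
  v3: (1-0.276)·(-3.32,-1.51) + 0.276·(-6.82,-4.9) = (-4.2860,-2.4456)
  v4: (1-0.276)·(0.94,-3.58) + 0.276·(2.18,-7.28) = (1.2822,-4.6012)
  v5: (1-0.276)·(2.43,-4.16) + 0.276·(3.81,-6.88) = (2.8109,-4.9107)
Shoelace sum Σ(x_i·y_{i+1} − x_{i+1}·y_i):
  i=1: 4.7588·-0.2571 − -3.1621·1.5502 = +3.6784 (running +3.6784)
  i=2: -3.1621·-2.4456 − -4.2860·-0.2571 = +6.6316 (running +10.3100)
  i=3: -4.2860·-4.6012 − 1.2822·-2.4456 = +22.8566 (running +33.1666)
  i=4: 1.2822·-4.9107 − 2.8109·-4.6012 = +6.6367 (running +39.8033)
  i=5: 2.8109·1.5502 − 4.7588·-4.9107 = +27.7263 (running +67.5296)
Area = |Σ|/2 = |67.5296|/2 = 33.7648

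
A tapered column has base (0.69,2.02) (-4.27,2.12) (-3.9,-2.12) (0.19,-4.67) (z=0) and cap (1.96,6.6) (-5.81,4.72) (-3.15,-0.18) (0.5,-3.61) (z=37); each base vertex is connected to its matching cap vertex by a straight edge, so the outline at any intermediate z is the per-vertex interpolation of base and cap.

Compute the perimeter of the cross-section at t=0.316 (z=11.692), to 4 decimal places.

Perimeter at t=0.316: 23.1549

Cross-section at t=0.316: each vertex is (1-t)·p0[i] + t·p1[i].
  v1: (1-0.316)·(0.69,2.02) + 0.316·(1.96,6.6) = (1.0913,3.4673)
  v2: (1-0.316)·(-4.27,2.12) + 0.316·(-5.81,4.72) = (-4.7566,2.9416)
  v3: (1-0.316)·(-3.9,-2.12) + 0.316·(-3.15,-0.18) = (-3.6630,-1.5070)
  v4: (1-0.316)·(0.19,-4.67) + 0.316·(0.5,-3.61) = (0.2880,-4.3350)
Perimeter = Σ |v_{i+1} − v_i|:
  edge 1→2: √(-5.8480² + -0.5257²) = 5.8715 (running 5.8715)
  edge 2→3: √(1.0936² + -4.4486²) = 4.5810 (running 10.4526)
  edge 3→4: √(3.9510² + -2.8281²) = 4.8588 (running 15.3114)
  edge 4→1: √(0.8034² + 7.8023²) = 7.8436 (running 23.1549)
Perimeter = 23.1549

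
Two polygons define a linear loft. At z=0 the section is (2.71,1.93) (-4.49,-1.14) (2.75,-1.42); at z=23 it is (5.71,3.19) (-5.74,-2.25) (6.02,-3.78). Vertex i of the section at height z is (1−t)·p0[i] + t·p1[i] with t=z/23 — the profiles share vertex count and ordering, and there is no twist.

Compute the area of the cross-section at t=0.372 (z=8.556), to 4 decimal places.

Cross-section at t=0.372: each vertex is (1-t)·p0[i] + t·p1[i].
  v1: (1-0.372)·(2.71,1.93) + 0.372·(5.71,3.19) = (3.8260,2.3987)
  v2: (1-0.372)·(-4.49,-1.14) + 0.372·(-5.74,-2.25) = (-4.9550,-1.5529)
  v3: (1-0.372)·(2.75,-1.42) + 0.372·(6.02,-3.78) = (3.9664,-2.2979)
Shoelace sum Σ(x_i·y_{i+1} − x_{i+1}·y_i):
  i=1: 3.8260·-1.5529 − -4.9550·2.3987 = +5.9442 (running +5.9442)
  i=2: -4.9550·-2.2979 − 3.9664·-1.5529 = +17.5458 (running +23.4899)
  i=3: 3.9664·2.3987 − 3.8260·-2.2979 = +18.3062 (running +41.7962)
Area = |Σ|/2 = |41.7962|/2 = 20.8981

Area at t=0.372: 20.8981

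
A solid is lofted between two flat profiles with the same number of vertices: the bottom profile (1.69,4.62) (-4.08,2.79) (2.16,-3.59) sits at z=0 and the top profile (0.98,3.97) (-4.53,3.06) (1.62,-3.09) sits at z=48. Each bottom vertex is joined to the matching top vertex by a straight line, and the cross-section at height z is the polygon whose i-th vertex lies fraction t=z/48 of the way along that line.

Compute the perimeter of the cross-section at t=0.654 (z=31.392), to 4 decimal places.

Perimeter at t=0.654: 21.9894

Cross-section at t=0.654: each vertex is (1-t)·p0[i] + t·p1[i].
  v1: (1-0.654)·(1.69,4.62) + 0.654·(0.98,3.97) = (1.2257,4.1949)
  v2: (1-0.654)·(-4.08,2.79) + 0.654·(-4.53,3.06) = (-4.3743,2.9666)
  v3: (1-0.654)·(2.16,-3.59) + 0.654·(1.62,-3.09) = (1.8068,-3.2630)
Perimeter = Σ |v_{i+1} − v_i|:
  edge 1→2: √(-5.6000² + -1.2283²) = 5.7331 (running 5.7331)
  edge 2→3: √(6.1811² + -6.2296²) = 8.7758 (running 14.5089)
  edge 3→1: √(-0.5812² + 7.4579²) = 7.4805 (running 21.9894)
Perimeter = 21.9894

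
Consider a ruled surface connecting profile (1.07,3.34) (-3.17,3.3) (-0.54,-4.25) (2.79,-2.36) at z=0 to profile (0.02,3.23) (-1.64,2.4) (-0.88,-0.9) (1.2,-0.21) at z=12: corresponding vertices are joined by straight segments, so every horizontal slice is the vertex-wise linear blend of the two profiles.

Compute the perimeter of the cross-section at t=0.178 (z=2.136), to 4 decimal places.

Cross-section at t=0.178: each vertex is (1-t)·p0[i] + t·p1[i].
  v1: (1-0.178)·(1.07,3.34) + 0.178·(0.02,3.23) = (0.8831,3.3204)
  v2: (1-0.178)·(-3.17,3.3) + 0.178·(-1.64,2.4) = (-2.8977,3.1398)
  v3: (1-0.178)·(-0.54,-4.25) + 0.178·(-0.88,-0.9) = (-0.6005,-3.6537)
  v4: (1-0.178)·(2.79,-2.36) + 0.178·(1.2,-0.21) = (2.5070,-1.9773)
Perimeter = Σ |v_{i+1} − v_i|:
  edge 1→2: √(-3.7808² + -0.1806²) = 3.7851 (running 3.7851)
  edge 2→3: √(2.2971² + -6.7935²) = 7.1714 (running 10.9564)
  edge 3→4: √(3.1075² + 1.6764²) = 3.5308 (running 14.4873)
  edge 4→1: √(-1.6239² + 5.2977²) = 5.5410 (running 20.0283)
Perimeter = 20.0283

Perimeter at t=0.178: 20.0283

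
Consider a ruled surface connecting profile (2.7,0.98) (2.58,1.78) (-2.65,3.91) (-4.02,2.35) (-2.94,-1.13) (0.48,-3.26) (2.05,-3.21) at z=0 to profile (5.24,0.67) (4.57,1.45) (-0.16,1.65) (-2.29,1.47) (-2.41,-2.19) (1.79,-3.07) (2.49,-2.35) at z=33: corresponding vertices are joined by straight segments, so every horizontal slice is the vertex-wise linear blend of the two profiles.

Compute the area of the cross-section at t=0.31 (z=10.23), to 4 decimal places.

Area at t=0.31: 30.6642

Cross-section at t=0.31: each vertex is (1-t)·p0[i] + t·p1[i].
  v1: (1-0.31)·(2.7,0.98) + 0.31·(5.24,0.67) = (3.4874,0.8839)
  v2: (1-0.31)·(2.58,1.78) + 0.31·(4.57,1.45) = (3.1969,1.6777)
  v3: (1-0.31)·(-2.65,3.91) + 0.31·(-0.16,1.65) = (-1.8781,3.2094)
  v4: (1-0.31)·(-4.02,2.35) + 0.31·(-2.29,1.47) = (-3.4837,2.0772)
  v5: (1-0.31)·(-2.94,-1.13) + 0.31·(-2.41,-2.19) = (-2.7757,-1.4586)
  v6: (1-0.31)·(0.48,-3.26) + 0.31·(1.79,-3.07) = (0.8861,-3.2011)
  v7: (1-0.31)·(2.05,-3.21) + 0.31·(2.49,-2.35) = (2.1864,-2.9434)
Shoelace sum Σ(x_i·y_{i+1} − x_{i+1}·y_i):
  i=1: 3.4874·1.6777 − 3.1969·0.8839 = +3.0251 (running +3.0251)
  i=2: 3.1969·3.2094 − -1.8781·1.6777 = +13.4110 (running +16.4361)
  i=3: -1.8781·2.0772 − -3.4837·3.2094 = +7.2794 (running +23.7155)
  i=4: -3.4837·-1.4586 − -2.7757·2.0772 = +10.8470 (running +34.5625)
  i=5: -2.7757·-3.2011 − 0.8861·-1.4586 = +10.1778 (running +44.7403)
  i=6: 0.8861·-2.9434 − 2.1864·-3.2011 = +4.3907 (running +49.1310)
  i=7: 2.1864·0.8839 − 3.4874·-2.9434 = +12.1974 (running +61.3284)
Area = |Σ|/2 = |61.3284|/2 = 30.6642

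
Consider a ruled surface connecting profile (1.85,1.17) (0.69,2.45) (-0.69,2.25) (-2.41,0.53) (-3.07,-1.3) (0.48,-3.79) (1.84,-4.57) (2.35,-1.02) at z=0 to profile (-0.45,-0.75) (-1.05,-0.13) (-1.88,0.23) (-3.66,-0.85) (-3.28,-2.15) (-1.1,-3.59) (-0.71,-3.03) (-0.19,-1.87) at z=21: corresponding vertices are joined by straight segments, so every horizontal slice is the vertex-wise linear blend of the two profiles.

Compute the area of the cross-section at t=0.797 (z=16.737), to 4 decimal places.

Area at t=0.797: 10.7024

Cross-section at t=0.797: each vertex is (1-t)·p0[i] + t·p1[i].
  v1: (1-0.797)·(1.85,1.17) + 0.797·(-0.45,-0.75) = (0.0169,-0.3602)
  v2: (1-0.797)·(0.69,2.45) + 0.797·(-1.05,-0.13) = (-0.6968,0.3937)
  v3: (1-0.797)·(-0.69,2.25) + 0.797·(-1.88,0.23) = (-1.6384,0.6401)
  v4: (1-0.797)·(-2.41,0.53) + 0.797·(-3.66,-0.85) = (-3.4063,-0.5699)
  v5: (1-0.797)·(-3.07,-1.3) + 0.797·(-3.28,-2.15) = (-3.2374,-1.9775)
  v6: (1-0.797)·(0.48,-3.79) + 0.797·(-1.1,-3.59) = (-0.7793,-3.6306)
  v7: (1-0.797)·(1.84,-4.57) + 0.797·(-0.71,-3.03) = (-0.1924,-3.3426)
  v8: (1-0.797)·(2.35,-1.02) + 0.797·(-0.19,-1.87) = (0.3256,-1.6975)
Shoelace sum Σ(x_i·y_{i+1} − x_{i+1}·y_i):
  i=1: 0.0169·0.3937 − -0.6968·-0.3602 = -0.2444 (running -0.2444)
  i=2: -0.6968·0.6401 − -1.6384·0.3937 = +0.1991 (running -0.0452)
  i=3: -1.6384·-0.5699 − -3.4063·0.6401 = +3.1139 (running +3.0687)
  i=4: -3.4063·-1.9775 − -3.2374·-0.5699 = +4.8908 (running +7.9595)
  i=5: -3.2374·-3.6306 − -0.7793·-1.9775 = +10.2126 (running +18.1721)
  i=6: -0.7793·-3.3426 − -0.1924·-3.6306 = +1.9064 (running +20.0786)
  i=7: -0.1924·-1.6975 − 0.3256·-3.3426 = +1.4149 (running +21.4935)
  i=8: 0.3256·-0.3602 − 0.0169·-1.6975 = -0.0886 (running +21.4049)
Area = |Σ|/2 = |21.4049|/2 = 10.7024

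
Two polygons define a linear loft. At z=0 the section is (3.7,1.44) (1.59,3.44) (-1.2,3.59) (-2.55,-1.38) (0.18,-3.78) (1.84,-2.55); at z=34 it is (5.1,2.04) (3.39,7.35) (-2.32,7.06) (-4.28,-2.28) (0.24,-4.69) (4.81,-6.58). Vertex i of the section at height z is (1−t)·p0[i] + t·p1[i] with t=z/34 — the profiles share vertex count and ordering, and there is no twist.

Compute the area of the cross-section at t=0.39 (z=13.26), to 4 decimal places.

Area at t=0.39: 51.6199

Cross-section at t=0.39: each vertex is (1-t)·p0[i] + t·p1[i].
  v1: (1-0.39)·(3.7,1.44) + 0.39·(5.1,2.04) = (4.2460,1.6740)
  v2: (1-0.39)·(1.59,3.44) + 0.39·(3.39,7.35) = (2.2920,4.9649)
  v3: (1-0.39)·(-1.2,3.59) + 0.39·(-2.32,7.06) = (-1.6368,4.9433)
  v4: (1-0.39)·(-2.55,-1.38) + 0.39·(-4.28,-2.28) = (-3.2247,-1.7310)
  v5: (1-0.39)·(0.18,-3.78) + 0.39·(0.24,-4.69) = (0.2034,-4.1349)
  v6: (1-0.39)·(1.84,-2.55) + 0.39·(4.81,-6.58) = (2.9983,-4.1217)
Shoelace sum Σ(x_i·y_{i+1} − x_{i+1}·y_i):
  i=1: 4.2460·4.9649 − 2.2920·1.6740 = +17.2442 (running +17.2442)
  i=2: 2.2920·4.9433 − -1.6368·4.9649 = +19.4566 (running +36.7007)
  i=3: -1.6368·-1.7310 − -3.2247·4.9433 = +18.7740 (running +55.4747)
  i=4: -3.2247·-4.1349 − 0.2034·-1.7310 = +13.6859 (running +69.1606)
  i=5: 0.2034·-4.1217 − 2.9983·-4.1349 = +11.5593 (running +80.7199)
  i=6: 2.9983·1.6740 − 4.2460·-4.1217 = +22.5199 (running +103.2398)
Area = |Σ|/2 = |103.2398|/2 = 51.6199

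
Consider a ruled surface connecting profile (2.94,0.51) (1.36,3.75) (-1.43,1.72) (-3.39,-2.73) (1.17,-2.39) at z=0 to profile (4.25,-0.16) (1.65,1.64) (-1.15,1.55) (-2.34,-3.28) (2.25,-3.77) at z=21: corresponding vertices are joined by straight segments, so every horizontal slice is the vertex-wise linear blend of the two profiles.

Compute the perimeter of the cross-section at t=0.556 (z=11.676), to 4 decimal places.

Cross-section at t=0.556: each vertex is (1-t)·p0[i] + t·p1[i].
  v1: (1-0.556)·(2.94,0.51) + 0.556·(4.25,-0.16) = (3.6684,0.1375)
  v2: (1-0.556)·(1.36,3.75) + 0.556·(1.65,1.64) = (1.5212,2.5768)
  v3: (1-0.556)·(-1.43,1.72) + 0.556·(-1.15,1.55) = (-1.2743,1.6255)
  v4: (1-0.556)·(-3.39,-2.73) + 0.556·(-2.34,-3.28) = (-2.8062,-3.0358)
  v5: (1-0.556)·(1.17,-2.39) + 0.556·(2.25,-3.77) = (1.7705,-3.1573)
Perimeter = Σ |v_{i+1} − v_i|:
  edge 1→2: √(-2.1471² + 2.4394²) = 3.2497 (running 3.2497)
  edge 2→3: √(-2.7956² + -0.9514²) = 2.9530 (running 6.2027)
  edge 3→4: √(-1.5319² + -4.6613²) = 4.9065 (running 11.1093)
  edge 4→5: √(4.5767² + -0.1215²) = 4.5783 (running 15.6876)
  edge 5→1: √(1.8979² + 3.2948²) = 3.8023 (running 19.4898)
Perimeter = 19.4898

Perimeter at t=0.556: 19.4898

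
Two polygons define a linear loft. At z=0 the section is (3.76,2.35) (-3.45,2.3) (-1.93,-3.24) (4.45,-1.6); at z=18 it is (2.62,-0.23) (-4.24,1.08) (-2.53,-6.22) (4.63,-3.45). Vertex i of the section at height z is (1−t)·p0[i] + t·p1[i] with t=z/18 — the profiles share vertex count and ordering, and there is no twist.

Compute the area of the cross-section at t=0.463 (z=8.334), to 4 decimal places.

Area at t=0.463: 35.5102

Cross-section at t=0.463: each vertex is (1-t)·p0[i] + t·p1[i].
  v1: (1-0.463)·(3.76,2.35) + 0.463·(2.62,-0.23) = (3.2322,1.1555)
  v2: (1-0.463)·(-3.45,2.3) + 0.463·(-4.24,1.08) = (-3.8158,1.7351)
  v3: (1-0.463)·(-1.93,-3.24) + 0.463·(-2.53,-6.22) = (-2.2078,-4.6197)
  v4: (1-0.463)·(4.45,-1.6) + 0.463·(4.63,-3.45) = (4.5333,-2.4566)
Shoelace sum Σ(x_i·y_{i+1} − x_{i+1}·y_i):
  i=1: 3.2322·1.7351 − -3.8158·1.1555 = +10.0173 (running +10.0173)
  i=2: -3.8158·-4.6197 − -2.2078·1.7351 = +21.4587 (running +31.4760)
  i=3: -2.2078·-2.4566 − 4.5333·-4.6197 = +26.3664 (running +57.8424)
  i=4: 4.5333·1.1555 − 3.2322·-2.4566 = +13.1781 (running +71.0205)
Area = |Σ|/2 = |71.0205|/2 = 35.5102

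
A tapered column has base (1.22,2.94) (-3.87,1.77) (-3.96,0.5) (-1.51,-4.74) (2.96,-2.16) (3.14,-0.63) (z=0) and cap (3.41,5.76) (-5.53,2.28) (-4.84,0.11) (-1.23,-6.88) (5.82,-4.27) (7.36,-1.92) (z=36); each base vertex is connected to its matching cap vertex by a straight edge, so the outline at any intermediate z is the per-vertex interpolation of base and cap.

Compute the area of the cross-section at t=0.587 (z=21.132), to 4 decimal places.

Area at t=0.587: 68.4681

Cross-section at t=0.587: each vertex is (1-t)·p0[i] + t·p1[i].
  v1: (1-0.587)·(1.22,2.94) + 0.587·(3.41,5.76) = (2.5055,4.5953)
  v2: (1-0.587)·(-3.87,1.77) + 0.587·(-5.53,2.28) = (-4.8444,2.0694)
  v3: (1-0.587)·(-3.96,0.5) + 0.587·(-4.84,0.11) = (-4.4766,0.2711)
  v4: (1-0.587)·(-1.51,-4.74) + 0.587·(-1.23,-6.88) = (-1.3456,-5.9962)
  v5: (1-0.587)·(2.96,-2.16) + 0.587·(5.82,-4.27) = (4.6388,-3.3986)
  v6: (1-0.587)·(3.14,-0.63) + 0.587·(7.36,-1.92) = (5.6171,-1.3872)
Shoelace sum Σ(x_i·y_{i+1} − x_{i+1}·y_i):
  i=1: 2.5055·2.0694 − -4.8444·4.5953 = +27.4466 (running +27.4466)
  i=2: -4.8444·0.2711 − -4.4766·2.0694 = +7.9505 (running +35.3971)
  i=3: -4.4766·-5.9962 − -1.3456·0.2711 = +27.2070 (running +62.6041)
  i=4: -1.3456·-3.3986 − 4.6388·-5.9962 = +32.3885 (running +94.9926)
  i=5: 4.6388·-1.3872 − 5.6171·-3.3986 = +12.6551 (running +107.6477)
  i=6: 5.6171·4.5953 − 2.5055·-1.3872 = +29.2884 (running +136.9361)
Area = |Σ|/2 = |136.9361|/2 = 68.4681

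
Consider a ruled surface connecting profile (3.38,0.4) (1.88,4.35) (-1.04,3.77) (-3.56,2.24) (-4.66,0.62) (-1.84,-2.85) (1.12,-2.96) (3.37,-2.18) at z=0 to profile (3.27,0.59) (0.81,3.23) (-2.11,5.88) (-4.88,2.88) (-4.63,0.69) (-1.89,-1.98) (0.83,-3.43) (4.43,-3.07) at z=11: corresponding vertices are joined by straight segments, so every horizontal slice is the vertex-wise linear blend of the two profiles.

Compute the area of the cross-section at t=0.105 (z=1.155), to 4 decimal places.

Area at t=0.105: 42.8289

Cross-section at t=0.105: each vertex is (1-t)·p0[i] + t·p1[i].
  v1: (1-0.105)·(3.38,0.4) + 0.105·(3.27,0.59) = (3.3685,0.4200)
  v2: (1-0.105)·(1.88,4.35) + 0.105·(0.81,3.23) = (1.7676,4.2324)
  v3: (1-0.105)·(-1.04,3.77) + 0.105·(-2.11,5.88) = (-1.1523,3.9916)
  v4: (1-0.105)·(-3.56,2.24) + 0.105·(-4.88,2.88) = (-3.6986,2.3072)
  v5: (1-0.105)·(-4.66,0.62) + 0.105·(-4.63,0.69) = (-4.6569,0.6274)
  v6: (1-0.105)·(-1.84,-2.85) + 0.105·(-1.89,-1.98) = (-1.8453,-2.7587)
  v7: (1-0.105)·(1.12,-2.96) + 0.105·(0.83,-3.43) = (1.0896,-3.0093)
  v8: (1-0.105)·(3.37,-2.18) + 0.105·(4.43,-3.07) = (3.4813,-2.2735)
Shoelace sum Σ(x_i·y_{i+1} − x_{i+1}·y_i):
  i=1: 3.3685·4.2324 − 1.7676·0.4200 = +13.5143 (running +13.5143)
  i=2: 1.7676·3.9916 − -1.1523·4.2324 = +11.9329 (running +25.4472)
  i=3: -1.1523·2.3072 − -3.6986·3.9916 = +12.1044 (running +37.5516)
  i=4: -3.6986·0.6274 − -4.6569·2.3072 = +8.4240 (running +45.9756)
  i=5: -4.6569·-2.7587 − -1.8453·0.6274 = +14.0042 (running +59.9798)
  i=6: -1.8453·-3.0093 − 1.0896·-2.7587 = +8.5587 (running +68.5385)
  i=7: 1.0896·-2.2735 − 3.4813·-3.0093 = +7.9994 (running +76.5379)
  i=8: 3.4813·0.4200 − 3.3685·-2.2735 = +9.1200 (running +85.6579)
Area = |Σ|/2 = |85.6579|/2 = 42.8289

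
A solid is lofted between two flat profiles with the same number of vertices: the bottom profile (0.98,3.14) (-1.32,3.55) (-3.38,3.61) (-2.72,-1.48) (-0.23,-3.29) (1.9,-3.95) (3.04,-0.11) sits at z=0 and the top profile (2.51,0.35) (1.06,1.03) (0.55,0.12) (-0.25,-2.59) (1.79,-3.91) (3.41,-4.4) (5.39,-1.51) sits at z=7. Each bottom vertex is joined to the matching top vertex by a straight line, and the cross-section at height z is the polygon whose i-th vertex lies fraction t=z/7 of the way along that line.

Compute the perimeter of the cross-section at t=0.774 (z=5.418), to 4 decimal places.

Perimeter at t=0.774: 17.5757

Cross-section at t=0.774: each vertex is (1-t)·p0[i] + t·p1[i].
  v1: (1-0.774)·(0.98,3.14) + 0.774·(2.51,0.35) = (2.1642,0.9805)
  v2: (1-0.774)·(-1.32,3.55) + 0.774·(1.06,1.03) = (0.5221,1.5995)
  v3: (1-0.774)·(-3.38,3.61) + 0.774·(0.55,0.12) = (-0.3382,0.9087)
  v4: (1-0.774)·(-2.72,-1.48) + 0.774·(-0.25,-2.59) = (-0.8082,-2.3391)
  v5: (1-0.774)·(-0.23,-3.29) + 0.774·(1.79,-3.91) = (1.3335,-3.7699)
  v6: (1-0.774)·(1.9,-3.95) + 0.774·(3.41,-4.4) = (3.0687,-4.2983)
  v7: (1-0.774)·(3.04,-0.11) + 0.774·(5.39,-1.51) = (4.8589,-1.1936)
Perimeter = Σ |v_{i+1} − v_i|:
  edge 1→2: √(-1.6421² + 0.6190²) = 1.7549 (running 1.7549)
  edge 2→3: √(-0.8603² + -0.6908²) = 1.1033 (running 2.8582)
  edge 3→4: √(-0.4700² + -3.2479²) = 3.2817 (running 6.1399)
  edge 4→5: √(2.1417² + -1.4307²) = 2.5756 (running 8.7155)
  edge 5→6: √(1.7353² + -0.5284²) = 1.8139 (running 10.5295)
  edge 6→7: √(1.7902² + 3.1047²) = 3.5838 (running 14.1133)
  edge 7→1: √(-2.6947² + 2.1741²) = 3.4624 (running 17.5757)
Perimeter = 17.5757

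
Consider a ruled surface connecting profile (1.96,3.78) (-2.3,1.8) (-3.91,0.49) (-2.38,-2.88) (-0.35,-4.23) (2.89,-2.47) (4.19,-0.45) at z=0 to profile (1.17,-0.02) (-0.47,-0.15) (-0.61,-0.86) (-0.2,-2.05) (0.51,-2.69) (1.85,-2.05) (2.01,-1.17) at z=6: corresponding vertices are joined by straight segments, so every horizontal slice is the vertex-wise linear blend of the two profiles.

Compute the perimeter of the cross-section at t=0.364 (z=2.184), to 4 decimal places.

Perimeter at t=0.364: 18.0656

Cross-section at t=0.364: each vertex is (1-t)·p0[i] + t·p1[i].
  v1: (1-0.364)·(1.96,3.78) + 0.364·(1.17,-0.02) = (1.6724,2.3968)
  v2: (1-0.364)·(-2.3,1.8) + 0.364·(-0.47,-0.15) = (-1.6339,1.0902)
  v3: (1-0.364)·(-3.91,0.49) + 0.364·(-0.61,-0.86) = (-2.7088,-0.0014)
  v4: (1-0.364)·(-2.38,-2.88) + 0.364·(-0.2,-2.05) = (-1.5865,-2.5779)
  v5: (1-0.364)·(-0.35,-4.23) + 0.364·(0.51,-2.69) = (-0.0370,-3.6694)
  v6: (1-0.364)·(2.89,-2.47) + 0.364·(1.85,-2.05) = (2.5114,-2.3171)
  v7: (1-0.364)·(4.19,-0.45) + 0.364·(2.01,-1.17) = (3.3965,-0.7121)
Perimeter = Σ |v_{i+1} − v_i|:
  edge 1→2: √(-3.3063² + -1.3066²) = 3.5551 (running 3.5551)
  edge 2→3: √(-1.0749² + -1.0916²) = 1.5320 (running 5.0871)
  edge 3→4: √(1.1223² + -2.5765²) = 2.8103 (running 7.8974)
  edge 4→5: √(1.5495² + -1.0916²) = 1.8954 (running 9.7928)
  edge 5→6: √(2.5484² + 1.3523²) = 2.8850 (running 12.6778)
  edge 6→7: √(0.8850² + 1.6050²) = 1.8329 (running 14.5107)
  edge 7→1: √(-1.7240² + 3.1089²) = 3.5549 (running 18.0656)
Perimeter = 18.0656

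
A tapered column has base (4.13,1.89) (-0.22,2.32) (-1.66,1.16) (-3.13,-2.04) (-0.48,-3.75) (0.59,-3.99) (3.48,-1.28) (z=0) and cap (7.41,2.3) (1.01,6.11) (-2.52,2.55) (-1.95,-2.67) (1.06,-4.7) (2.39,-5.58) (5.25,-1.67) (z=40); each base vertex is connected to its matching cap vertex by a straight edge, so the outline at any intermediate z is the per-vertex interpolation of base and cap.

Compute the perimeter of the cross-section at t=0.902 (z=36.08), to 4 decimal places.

Cross-section at t=0.902: each vertex is (1-t)·p0[i] + t·p1[i].
  v1: (1-0.902)·(4.13,1.89) + 0.902·(7.41,2.3) = (7.0886,2.2598)
  v2: (1-0.902)·(-0.22,2.32) + 0.902·(1.01,6.11) = (0.8895,5.7386)
  v3: (1-0.902)·(-1.66,1.16) + 0.902·(-2.52,2.55) = (-2.4357,2.4138)
  v4: (1-0.902)·(-3.13,-2.04) + 0.902·(-1.95,-2.67) = (-2.0656,-2.6083)
  v5: (1-0.902)·(-0.48,-3.75) + 0.902·(1.06,-4.7) = (0.9091,-4.6069)
  v6: (1-0.902)·(0.59,-3.99) + 0.902·(2.39,-5.58) = (2.2136,-5.4242)
  v7: (1-0.902)·(3.48,-1.28) + 0.902·(5.25,-1.67) = (5.0765,-1.6318)
Perimeter = Σ |v_{i+1} − v_i|:
  edge 1→2: √(-6.1991² + 3.4788²) = 7.1085 (running 7.1085)
  edge 2→3: √(-3.3252² + -3.3248²) = 4.7022 (running 11.8107)
  edge 3→4: √(0.3701² + -5.0220²) = 5.0357 (running 16.8464)
  edge 4→5: √(2.9747² + -1.9986²) = 3.5838 (running 20.4302)
  edge 5→6: √(1.3045² + -0.8173²) = 1.5394 (running 21.9696)
  edge 6→7: √(2.8629² + 3.7924²) = 4.7517 (running 26.7213)
  edge 7→1: √(2.0120² + 3.8916²) = 4.3810 (running 31.1022)
Perimeter = 31.1022

Perimeter at t=0.902: 31.1022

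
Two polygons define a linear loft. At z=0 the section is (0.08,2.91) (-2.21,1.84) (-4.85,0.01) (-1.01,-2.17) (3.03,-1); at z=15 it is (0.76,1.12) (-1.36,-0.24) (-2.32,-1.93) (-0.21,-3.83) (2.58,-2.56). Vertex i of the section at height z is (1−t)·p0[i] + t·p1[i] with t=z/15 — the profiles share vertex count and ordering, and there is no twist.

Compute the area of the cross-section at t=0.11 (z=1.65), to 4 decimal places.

Cross-section at t=0.11: each vertex is (1-t)·p0[i] + t·p1[i].
  v1: (1-0.11)·(0.08,2.91) + 0.11·(0.76,1.12) = (0.1548,2.7131)
  v2: (1-0.11)·(-2.21,1.84) + 0.11·(-1.36,-0.24) = (-2.1165,1.6112)
  v3: (1-0.11)·(-4.85,0.01) + 0.11·(-2.32,-1.93) = (-4.5717,-0.2034)
  v4: (1-0.11)·(-1.01,-2.17) + 0.11·(-0.21,-3.83) = (-0.9220,-2.3526)
  v5: (1-0.11)·(3.03,-1) + 0.11·(2.58,-2.56) = (2.9805,-1.1716)
Shoelace sum Σ(x_i·y_{i+1} − x_{i+1}·y_i):
  i=1: 0.1548·1.6112 − -2.1165·2.7131 = +5.9917 (running +5.9917)
  i=2: -2.1165·-0.2034 − -4.5717·1.6112 = +7.7964 (running +13.7881)
  i=3: -4.5717·-2.3526 − -0.9220·-0.2034 = +10.5678 (running +24.3560)
  i=4: -0.9220·-1.1716 − 2.9805·-2.3526 = +8.0921 (running +32.4481)
  i=5: 2.9805·2.7131 − 0.1548·-1.1716 = +8.2678 (running +40.7159)
Area = |Σ|/2 = |40.7159|/2 = 20.3579

Area at t=0.11: 20.3579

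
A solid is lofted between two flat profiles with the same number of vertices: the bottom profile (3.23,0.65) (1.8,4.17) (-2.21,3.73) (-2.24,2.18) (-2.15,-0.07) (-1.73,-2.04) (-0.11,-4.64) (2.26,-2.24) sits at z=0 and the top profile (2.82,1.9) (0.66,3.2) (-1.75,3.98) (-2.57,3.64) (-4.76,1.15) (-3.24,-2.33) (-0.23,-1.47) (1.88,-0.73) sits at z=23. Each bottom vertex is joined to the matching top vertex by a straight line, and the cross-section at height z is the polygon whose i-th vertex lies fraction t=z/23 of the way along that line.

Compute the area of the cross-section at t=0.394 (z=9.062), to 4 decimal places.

Area at t=0.394: 32.2119

Cross-section at t=0.394: each vertex is (1-t)·p0[i] + t·p1[i].
  v1: (1-0.394)·(3.23,0.65) + 0.394·(2.82,1.9) = (3.0685,1.1425)
  v2: (1-0.394)·(1.8,4.17) + 0.394·(0.66,3.2) = (1.3508,3.7878)
  v3: (1-0.394)·(-2.21,3.73) + 0.394·(-1.75,3.98) = (-2.0288,3.8285)
  v4: (1-0.394)·(-2.24,2.18) + 0.394·(-2.57,3.64) = (-2.3700,2.7552)
  v5: (1-0.394)·(-2.15,-0.07) + 0.394·(-4.76,1.15) = (-3.1783,0.4107)
  v6: (1-0.394)·(-1.73,-2.04) + 0.394·(-3.24,-2.33) = (-2.3249,-2.1543)
  v7: (1-0.394)·(-0.11,-4.64) + 0.394·(-0.23,-1.47) = (-0.1573,-3.3910)
  v8: (1-0.394)·(2.26,-2.24) + 0.394·(1.88,-0.73) = (2.1103,-1.6451)
Shoelace sum Σ(x_i·y_{i+1} − x_{i+1}·y_i):
  i=1: 3.0685·3.7878 − 1.3508·1.1425 = +10.0794 (running +10.0794)
  i=2: 1.3508·3.8285 − -2.0288·3.7878 = +12.8563 (running +22.9357)
  i=3: -2.0288·2.7552 − -2.3700·3.8285 = +3.4839 (running +26.4196)
  i=4: -2.3700·0.4107 − -3.1783·2.7552 = +7.7838 (running +34.2034)
  i=5: -3.1783·-2.1543 − -2.3249·0.4107 = +7.8018 (running +42.0052)
  i=6: -2.3249·-3.3910 − -0.1573·-2.1543 = +7.5451 (running +49.5503)
  i=7: -0.1573·-1.6451 − 2.1103·-3.3910 = +7.4147 (running +56.9650)
  i=8: 2.1103·1.1425 − 3.0685·-1.6451 = +7.4588 (running +64.4238)
Area = |Σ|/2 = |64.4238|/2 = 32.2119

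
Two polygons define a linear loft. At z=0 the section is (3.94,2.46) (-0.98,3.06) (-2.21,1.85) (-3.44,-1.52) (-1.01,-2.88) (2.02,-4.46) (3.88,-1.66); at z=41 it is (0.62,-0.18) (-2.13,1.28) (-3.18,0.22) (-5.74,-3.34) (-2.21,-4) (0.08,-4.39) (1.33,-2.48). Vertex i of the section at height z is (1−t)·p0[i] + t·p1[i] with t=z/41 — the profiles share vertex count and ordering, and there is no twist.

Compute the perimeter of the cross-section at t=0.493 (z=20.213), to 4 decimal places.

Cross-section at t=0.493: each vertex is (1-t)·p0[i] + t·p1[i].
  v1: (1-0.493)·(3.94,2.46) + 0.493·(0.62,-0.18) = (2.3032,1.1585)
  v2: (1-0.493)·(-0.98,3.06) + 0.493·(-2.13,1.28) = (-1.5470,2.1825)
  v3: (1-0.493)·(-2.21,1.85) + 0.493·(-3.18,0.22) = (-2.6882,1.0464)
  v4: (1-0.493)·(-3.44,-1.52) + 0.493·(-5.74,-3.34) = (-4.5739,-2.4173)
  v5: (1-0.493)·(-1.01,-2.88) + 0.493·(-2.21,-4) = (-1.6016,-3.4322)
  v6: (1-0.493)·(2.02,-4.46) + 0.493·(0.08,-4.39) = (1.0636,-4.4255)
  v7: (1-0.493)·(3.88,-1.66) + 0.493·(1.33,-2.48) = (2.6229,-2.0643)
Perimeter = Σ |v_{i+1} − v_i|:
  edge 1→2: √(-3.8502² + 1.0240²) = 3.9840 (running 3.9840)
  edge 2→3: √(-1.1413² + -1.1360²) = 1.6103 (running 5.5943)
  edge 3→4: √(-1.8857² + -3.4637²) = 3.9437 (running 9.5380)
  edge 4→5: √(2.9723² + -1.0149²) = 3.1408 (running 12.6788)
  edge 5→6: √(2.6652² + -0.9933²) = 2.8443 (running 15.5231)
  edge 6→7: √(1.5593² + 2.3612²) = 2.8296 (running 18.3527)
  edge 7→1: √(-0.3196² + 3.2227²) = 3.2385 (running 21.5913)
Perimeter = 21.5913

Perimeter at t=0.493: 21.5913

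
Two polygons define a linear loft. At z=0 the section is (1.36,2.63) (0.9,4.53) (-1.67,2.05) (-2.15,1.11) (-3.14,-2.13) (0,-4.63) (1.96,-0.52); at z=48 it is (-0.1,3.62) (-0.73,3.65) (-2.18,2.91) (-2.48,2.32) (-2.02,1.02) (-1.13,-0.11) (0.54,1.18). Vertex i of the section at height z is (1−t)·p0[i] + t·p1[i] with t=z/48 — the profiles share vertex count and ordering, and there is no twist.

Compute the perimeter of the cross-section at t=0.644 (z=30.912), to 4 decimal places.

Perimeter at t=0.644: 13.9913

Cross-section at t=0.644: each vertex is (1-t)·p0[i] + t·p1[i].
  v1: (1-0.644)·(1.36,2.63) + 0.644·(-0.1,3.62) = (0.4198,3.2676)
  v2: (1-0.644)·(0.9,4.53) + 0.644·(-0.73,3.65) = (-0.1497,3.9633)
  v3: (1-0.644)·(-1.67,2.05) + 0.644·(-2.18,2.91) = (-1.9984,2.6038)
  v4: (1-0.644)·(-2.15,1.11) + 0.644·(-2.48,2.32) = (-2.3625,1.8892)
  v5: (1-0.644)·(-3.14,-2.13) + 0.644·(-2.02,1.02) = (-2.4187,-0.1014)
  v6: (1-0.644)·(0,-4.63) + 0.644·(-1.13,-0.11) = (-0.7277,-1.7191)
  v7: (1-0.644)·(1.96,-0.52) + 0.644·(0.54,1.18) = (1.0455,0.5748)
Perimeter = Σ |v_{i+1} − v_i|:
  edge 1→2: √(-0.5695² + 0.6957²) = 0.8991 (running 0.8991)
  edge 2→3: √(-1.8487² + -1.3594²) = 2.2947 (running 3.1938)
  edge 3→4: √(-0.3641² + -0.7146²) = 0.8020 (running 3.9958)
  edge 4→5: √(-0.0562² + -1.9906²) = 1.9914 (running 5.9873)
  edge 5→6: √(1.6910² + -1.6177²) = 2.3402 (running 8.3274)
  edge 6→7: √(1.7732² + 2.2939²) = 2.8994 (running 11.2268)
  edge 7→1: √(-0.6258² + 2.6928²) = 2.7645 (running 13.9913)
Perimeter = 13.9913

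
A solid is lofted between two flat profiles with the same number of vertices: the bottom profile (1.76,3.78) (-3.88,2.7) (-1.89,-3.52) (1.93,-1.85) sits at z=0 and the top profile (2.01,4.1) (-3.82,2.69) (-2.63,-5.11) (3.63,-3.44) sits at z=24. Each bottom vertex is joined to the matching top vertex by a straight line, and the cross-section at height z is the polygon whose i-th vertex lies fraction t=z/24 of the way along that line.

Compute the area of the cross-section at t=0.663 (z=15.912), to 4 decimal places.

Cross-section at t=0.663: each vertex is (1-t)·p0[i] + t·p1[i].
  v1: (1-0.663)·(1.76,3.78) + 0.663·(2.01,4.1) = (1.9257,3.9922)
  v2: (1-0.663)·(-3.88,2.7) + 0.663·(-3.82,2.69) = (-3.8402,2.6934)
  v3: (1-0.663)·(-1.89,-3.52) + 0.663·(-2.63,-5.11) = (-2.3806,-4.5742)
  v4: (1-0.663)·(1.93,-1.85) + 0.663·(3.63,-3.44) = (3.0571,-2.9042)
Shoelace sum Σ(x_i·y_{i+1} − x_{i+1}·y_i):
  i=1: 1.9257·2.6934 − -3.8402·3.9922 = +20.5175 (running +20.5175)
  i=2: -3.8402·-4.5742 − -2.3806·2.6934 = +23.9777 (running +44.4952)
  i=3: -2.3806·-2.9042 − 3.0571·-4.5742 = +20.8974 (running +65.3927)
  i=4: 3.0571·3.9922 − 1.9257·-2.9042 = +17.7971 (running +83.1898)
Area = |Σ|/2 = |83.1898|/2 = 41.5949

Area at t=0.663: 41.5949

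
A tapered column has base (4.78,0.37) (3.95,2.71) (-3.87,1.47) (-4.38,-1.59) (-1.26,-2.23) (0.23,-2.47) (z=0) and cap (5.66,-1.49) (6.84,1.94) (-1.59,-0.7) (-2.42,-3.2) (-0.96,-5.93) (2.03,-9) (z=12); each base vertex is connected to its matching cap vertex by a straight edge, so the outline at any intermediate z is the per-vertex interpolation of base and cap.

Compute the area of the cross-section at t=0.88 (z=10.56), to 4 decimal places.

Cross-section at t=0.88: each vertex is (1-t)·p0[i] + t·p1[i].
  v1: (1-0.88)·(4.78,0.37) + 0.88·(5.66,-1.49) = (5.5544,-1.2668)
  v2: (1-0.88)·(3.95,2.71) + 0.88·(6.84,1.94) = (6.4932,2.0324)
  v3: (1-0.88)·(-3.87,1.47) + 0.88·(-1.59,-0.7) = (-1.8636,-0.4396)
  v4: (1-0.88)·(-4.38,-1.59) + 0.88·(-2.42,-3.2) = (-2.6552,-3.0068)
  v5: (1-0.88)·(-1.26,-2.23) + 0.88·(-0.96,-5.93) = (-0.9960,-5.4860)
  v6: (1-0.88)·(0.23,-2.47) + 0.88·(2.03,-9) = (1.8140,-8.2164)
Shoelace sum Σ(x_i·y_{i+1} − x_{i+1}·y_i):
  i=1: 5.5544·2.0324 − 6.4932·-1.2668 = +19.5143 (running +19.5143)
  i=2: 6.4932·-0.4396 − -1.8636·2.0324 = +0.9332 (running +20.4475)
  i=3: -1.8636·-3.0068 − -2.6552·-0.4396 = +4.4362 (running +24.8838)
  i=4: -2.6552·-5.4860 − -0.9960·-3.0068 = +11.5717 (running +36.4554)
  i=5: -0.9960·-8.2164 − 1.8140·-5.4860 = +18.1351 (running +54.5906)
  i=6: 1.8140·-1.2668 − 5.5544·-8.2164 = +43.3392 (running +97.9298)
Area = |Σ|/2 = |97.9298|/2 = 48.9649

Area at t=0.88: 48.9649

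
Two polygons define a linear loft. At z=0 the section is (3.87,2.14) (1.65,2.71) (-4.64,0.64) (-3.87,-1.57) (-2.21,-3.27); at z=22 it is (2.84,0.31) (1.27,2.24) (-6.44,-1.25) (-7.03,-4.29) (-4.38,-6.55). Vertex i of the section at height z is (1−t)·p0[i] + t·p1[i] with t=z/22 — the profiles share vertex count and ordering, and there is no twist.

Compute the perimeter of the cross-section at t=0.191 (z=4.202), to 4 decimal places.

Cross-section at t=0.191: each vertex is (1-t)·p0[i] + t·p1[i].
  v1: (1-0.191)·(3.87,2.14) + 0.191·(2.84,0.31) = (3.6733,1.7905)
  v2: (1-0.191)·(1.65,2.71) + 0.191·(1.27,2.24) = (1.5774,2.6202)
  v3: (1-0.191)·(-4.64,0.64) + 0.191·(-6.44,-1.25) = (-4.9838,0.2790)
  v4: (1-0.191)·(-3.87,-1.57) + 0.191·(-7.03,-4.29) = (-4.4736,-2.0895)
  v5: (1-0.191)·(-2.21,-3.27) + 0.191·(-4.38,-6.55) = (-2.6245,-3.8965)
Perimeter = Σ |v_{i+1} − v_i|:
  edge 1→2: √(-2.0959² + 0.8298²) = 2.2541 (running 2.2541)
  edge 2→3: √(-6.5612² + -2.3412²) = 6.9664 (running 9.2205)
  edge 3→4: √(0.5102² + -2.3685²) = 2.4229 (running 11.6434)
  edge 4→5: √(1.8491² + -1.8070²) = 2.5854 (running 14.2288)
  edge 5→1: √(6.2977² + 5.6869²) = 8.4855 (running 22.7142)
Perimeter = 22.7142

Perimeter at t=0.191: 22.7142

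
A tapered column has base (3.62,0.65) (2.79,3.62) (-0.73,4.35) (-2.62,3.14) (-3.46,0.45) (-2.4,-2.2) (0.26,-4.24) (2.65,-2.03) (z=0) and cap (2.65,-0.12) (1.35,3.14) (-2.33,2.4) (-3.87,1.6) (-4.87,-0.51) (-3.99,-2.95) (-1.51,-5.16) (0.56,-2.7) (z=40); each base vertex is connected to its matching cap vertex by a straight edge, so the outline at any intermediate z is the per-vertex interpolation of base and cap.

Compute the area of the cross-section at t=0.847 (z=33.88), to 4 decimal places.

Cross-section at t=0.847: each vertex is (1-t)·p0[i] + t·p1[i].
  v1: (1-0.847)·(3.62,0.65) + 0.847·(2.65,-0.12) = (2.7984,-0.0022)
  v2: (1-0.847)·(2.79,3.62) + 0.847·(1.35,3.14) = (1.5703,3.2134)
  v3: (1-0.847)·(-0.73,4.35) + 0.847·(-2.33,2.4) = (-2.0852,2.6984)
  v4: (1-0.847)·(-2.62,3.14) + 0.847·(-3.87,1.6) = (-3.6788,1.8356)
  v5: (1-0.847)·(-3.46,0.45) + 0.847·(-4.87,-0.51) = (-4.6543,-0.3631)
  v6: (1-0.847)·(-2.4,-2.2) + 0.847·(-3.99,-2.95) = (-3.7467,-2.8353)
  v7: (1-0.847)·(0.26,-4.24) + 0.847·(-1.51,-5.16) = (-1.2392,-5.0192)
  v8: (1-0.847)·(2.65,-2.03) + 0.847·(0.56,-2.7) = (0.8798,-2.5975)
Shoelace sum Σ(x_i·y_{i+1} − x_{i+1}·y_i):
  i=1: 2.7984·3.2134 − 1.5703·-0.0022 = +8.9960 (running +8.9960)
  i=2: 1.5703·2.6984 − -2.0852·3.2134 = +10.9379 (running +19.9339)
  i=3: -2.0852·1.8356 − -3.6788·2.6984 = +6.0989 (running +26.0328)
  i=4: -3.6788·-0.3631 − -4.6543·1.8356 = +9.8793 (running +35.9121)
  i=5: -4.6543·-2.8353 − -3.7467·-0.3631 = +11.8355 (running +47.7476)
  i=6: -3.7467·-5.0192 − -1.2392·-2.8353 = +15.2923 (running +63.0399)
  i=7: -1.2392·-2.5975 − 0.8798·-5.0192 = +7.6346 (running +70.6745)
  i=8: 0.8798·-0.0022 − 2.7984·-2.5975 = +7.2669 (running +77.9414)
Area = |Σ|/2 = |77.9414|/2 = 38.9707

Area at t=0.847: 38.9707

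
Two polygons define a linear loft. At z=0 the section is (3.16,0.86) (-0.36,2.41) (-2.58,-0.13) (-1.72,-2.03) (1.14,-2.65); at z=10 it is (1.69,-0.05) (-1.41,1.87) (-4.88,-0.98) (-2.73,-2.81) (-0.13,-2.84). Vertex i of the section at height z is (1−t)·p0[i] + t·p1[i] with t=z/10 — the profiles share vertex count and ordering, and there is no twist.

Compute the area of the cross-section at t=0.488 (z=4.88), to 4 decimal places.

Cross-section at t=0.488: each vertex is (1-t)·p0[i] + t·p1[i].
  v1: (1-0.488)·(3.16,0.86) + 0.488·(1.69,-0.05) = (2.4426,0.4159)
  v2: (1-0.488)·(-0.36,2.41) + 0.488·(-1.41,1.87) = (-0.8724,2.1465)
  v3: (1-0.488)·(-2.58,-0.13) + 0.488·(-4.88,-0.98) = (-3.7024,-0.5448)
  v4: (1-0.488)·(-1.72,-2.03) + 0.488·(-2.73,-2.81) = (-2.2129,-2.4106)
  v5: (1-0.488)·(1.14,-2.65) + 0.488·(-0.13,-2.84) = (0.5202,-2.7427)
Shoelace sum Σ(x_i·y_{i+1} − x_{i+1}·y_i):
  i=1: 2.4426·2.1465 − -0.8724·0.4159 = +5.6059 (running +5.6059)
  i=2: -0.8724·-0.5448 − -3.7024·2.1465 = +8.4224 (running +14.0283)
  i=3: -3.7024·-2.4106 − -2.2129·-0.5448 = +7.7196 (running +21.7479)
  i=4: -2.2129·-2.7427 − 0.5202·-2.4106 = +7.3234 (running +29.0713)
  i=5: 0.5202·0.4159 − 2.4426·-2.7427 = +6.9159 (running +35.9872)
Area = |Σ|/2 = |35.9872|/2 = 17.9936

Area at t=0.488: 17.9936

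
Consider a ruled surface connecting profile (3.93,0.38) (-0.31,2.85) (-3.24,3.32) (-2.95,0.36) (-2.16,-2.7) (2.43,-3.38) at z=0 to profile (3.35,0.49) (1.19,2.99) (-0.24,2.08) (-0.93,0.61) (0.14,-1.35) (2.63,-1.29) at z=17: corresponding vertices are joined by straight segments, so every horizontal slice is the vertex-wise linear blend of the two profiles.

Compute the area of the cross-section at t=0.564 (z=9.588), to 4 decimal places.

Cross-section at t=0.564: each vertex is (1-t)·p0[i] + t·p1[i].
  v1: (1-0.564)·(3.93,0.38) + 0.564·(3.35,0.49) = (3.6029,0.4420)
  v2: (1-0.564)·(-0.31,2.85) + 0.564·(1.19,2.99) = (0.5360,2.9290)
  v3: (1-0.564)·(-3.24,3.32) + 0.564·(-0.24,2.08) = (-1.5480,2.6206)
  v4: (1-0.564)·(-2.95,0.36) + 0.564·(-0.93,0.61) = (-1.8107,0.5010)
  v5: (1-0.564)·(-2.16,-2.7) + 0.564·(0.14,-1.35) = (-0.8628,-1.9386)
  v6: (1-0.564)·(2.43,-3.38) + 0.564·(2.63,-1.29) = (2.5428,-2.2012)
Shoelace sum Σ(x_i·y_{i+1} − x_{i+1}·y_i):
  i=1: 3.6029·2.9290 − 0.5360·0.4420 = +10.3158 (running +10.3158)
  i=2: 0.5360·2.6206 − -1.5480·2.9290 = +5.9387 (running +16.2545)
  i=3: -1.5480·0.5010 − -1.8107·2.6206 = +3.9697 (running +20.2241)
  i=4: -1.8107·-1.9386 − -0.8628·0.5010 = +3.9425 (running +24.1667)
  i=5: -0.8628·-2.2012 − 2.5428·-1.9386 = +6.8287 (running +30.9954)
  i=6: 2.5428·0.4420 − 3.6029·-2.2012 = +9.0548 (running +40.0502)
Area = |Σ|/2 = |40.0502|/2 = 20.0251

Area at t=0.564: 20.0251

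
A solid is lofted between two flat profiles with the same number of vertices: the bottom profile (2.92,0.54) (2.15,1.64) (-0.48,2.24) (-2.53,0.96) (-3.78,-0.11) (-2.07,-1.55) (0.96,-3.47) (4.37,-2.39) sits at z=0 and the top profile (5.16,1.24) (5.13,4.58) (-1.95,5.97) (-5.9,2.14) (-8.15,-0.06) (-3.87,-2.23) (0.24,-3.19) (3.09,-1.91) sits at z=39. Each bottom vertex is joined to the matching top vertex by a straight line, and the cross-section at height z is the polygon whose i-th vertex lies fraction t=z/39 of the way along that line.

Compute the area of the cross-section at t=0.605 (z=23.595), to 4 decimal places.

Area at t=0.605: 54.8215

Cross-section at t=0.605: each vertex is (1-t)·p0[i] + t·p1[i].
  v1: (1-0.605)·(2.92,0.54) + 0.605·(5.16,1.24) = (4.2752,0.9635)
  v2: (1-0.605)·(2.15,1.64) + 0.605·(5.13,4.58) = (3.9529,3.4187)
  v3: (1-0.605)·(-0.48,2.24) + 0.605·(-1.95,5.97) = (-1.3693,4.4966)
  v4: (1-0.605)·(-2.53,0.96) + 0.605·(-5.9,2.14) = (-4.5689,1.6739)
  v5: (1-0.605)·(-3.78,-0.11) + 0.605·(-8.15,-0.06) = (-6.4238,-0.0798)
  v6: (1-0.605)·(-2.07,-1.55) + 0.605·(-3.87,-2.23) = (-3.1590,-1.9614)
  v7: (1-0.605)·(0.96,-3.47) + 0.605·(0.24,-3.19) = (0.5244,-3.3006)
  v8: (1-0.605)·(4.37,-2.39) + 0.605·(3.09,-1.91) = (3.5956,-2.0996)
Shoelace sum Σ(x_i·y_{i+1} − x_{i+1}·y_i):
  i=1: 4.2752·3.4187 − 3.9529·0.9635 = +10.8070 (running +10.8070)
  i=2: 3.9529·4.4966 − -1.3693·3.4187 = +22.4562 (running +33.2632)
  i=3: -1.3693·1.6739 − -4.5689·4.4966 = +18.2524 (running +51.5156)
  i=4: -4.5689·-0.0798 − -6.4238·1.6739 = +11.1172 (running +62.6328)
  i=5: -6.4238·-1.9614 − -3.1590·-0.0798 = +12.3478 (running +74.9806)
  i=6: -3.1590·-3.3006 − 0.5244·-1.9614 = +11.4552 (running +86.4358)
  i=7: 0.5244·-2.0996 − 3.5956·-3.3006 = +10.7666 (running +97.2024)
  i=8: 3.5956·0.9635 − 4.2752·-2.0996 = +12.4406 (running +109.6430)
Area = |Σ|/2 = |109.6430|/2 = 54.8215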